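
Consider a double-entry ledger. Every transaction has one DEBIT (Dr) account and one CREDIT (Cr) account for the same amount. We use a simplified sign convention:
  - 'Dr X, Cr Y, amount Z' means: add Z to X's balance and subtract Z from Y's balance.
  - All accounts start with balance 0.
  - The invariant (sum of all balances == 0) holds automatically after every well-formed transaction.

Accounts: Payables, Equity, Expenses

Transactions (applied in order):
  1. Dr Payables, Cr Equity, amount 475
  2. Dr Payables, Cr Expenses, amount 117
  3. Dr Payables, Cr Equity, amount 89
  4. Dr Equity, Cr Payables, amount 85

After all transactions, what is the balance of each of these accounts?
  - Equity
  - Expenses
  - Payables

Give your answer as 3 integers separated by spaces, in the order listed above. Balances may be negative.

Answer: -479 -117 596

Derivation:
After txn 1 (Dr Payables, Cr Equity, amount 475): Equity=-475 Payables=475
After txn 2 (Dr Payables, Cr Expenses, amount 117): Equity=-475 Expenses=-117 Payables=592
After txn 3 (Dr Payables, Cr Equity, amount 89): Equity=-564 Expenses=-117 Payables=681
After txn 4 (Dr Equity, Cr Payables, amount 85): Equity=-479 Expenses=-117 Payables=596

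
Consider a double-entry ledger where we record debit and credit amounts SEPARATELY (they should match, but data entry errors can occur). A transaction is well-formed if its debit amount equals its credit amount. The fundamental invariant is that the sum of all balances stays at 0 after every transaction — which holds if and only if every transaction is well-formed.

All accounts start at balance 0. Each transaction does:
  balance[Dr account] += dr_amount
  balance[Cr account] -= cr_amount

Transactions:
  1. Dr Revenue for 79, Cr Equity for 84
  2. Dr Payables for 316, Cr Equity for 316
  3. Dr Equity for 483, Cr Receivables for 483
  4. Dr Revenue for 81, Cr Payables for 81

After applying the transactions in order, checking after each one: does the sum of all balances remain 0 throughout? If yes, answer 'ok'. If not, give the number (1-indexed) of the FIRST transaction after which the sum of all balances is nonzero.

After txn 1: dr=79 cr=84 sum_balances=-5
After txn 2: dr=316 cr=316 sum_balances=-5
After txn 3: dr=483 cr=483 sum_balances=-5
After txn 4: dr=81 cr=81 sum_balances=-5

Answer: 1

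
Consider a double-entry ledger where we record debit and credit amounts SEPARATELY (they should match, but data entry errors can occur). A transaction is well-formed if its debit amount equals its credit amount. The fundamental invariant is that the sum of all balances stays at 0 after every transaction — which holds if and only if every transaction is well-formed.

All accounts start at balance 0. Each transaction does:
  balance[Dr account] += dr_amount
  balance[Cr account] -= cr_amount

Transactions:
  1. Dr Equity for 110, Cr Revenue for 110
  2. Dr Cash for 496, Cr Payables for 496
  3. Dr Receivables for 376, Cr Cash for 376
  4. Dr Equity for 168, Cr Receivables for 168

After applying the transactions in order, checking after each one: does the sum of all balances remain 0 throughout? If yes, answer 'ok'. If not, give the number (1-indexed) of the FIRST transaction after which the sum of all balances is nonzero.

After txn 1: dr=110 cr=110 sum_balances=0
After txn 2: dr=496 cr=496 sum_balances=0
After txn 3: dr=376 cr=376 sum_balances=0
After txn 4: dr=168 cr=168 sum_balances=0

Answer: ok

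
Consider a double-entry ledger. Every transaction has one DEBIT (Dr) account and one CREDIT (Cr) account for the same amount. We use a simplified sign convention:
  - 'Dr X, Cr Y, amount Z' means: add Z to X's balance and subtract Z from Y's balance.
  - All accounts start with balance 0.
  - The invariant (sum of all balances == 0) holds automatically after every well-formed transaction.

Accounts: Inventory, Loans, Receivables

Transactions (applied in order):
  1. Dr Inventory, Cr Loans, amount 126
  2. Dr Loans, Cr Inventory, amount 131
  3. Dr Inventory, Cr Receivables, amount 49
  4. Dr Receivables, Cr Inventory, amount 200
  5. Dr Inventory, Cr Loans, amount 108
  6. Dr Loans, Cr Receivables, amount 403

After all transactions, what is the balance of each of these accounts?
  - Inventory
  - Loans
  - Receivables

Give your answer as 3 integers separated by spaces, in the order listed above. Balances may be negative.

Answer: -48 300 -252

Derivation:
After txn 1 (Dr Inventory, Cr Loans, amount 126): Inventory=126 Loans=-126
After txn 2 (Dr Loans, Cr Inventory, amount 131): Inventory=-5 Loans=5
After txn 3 (Dr Inventory, Cr Receivables, amount 49): Inventory=44 Loans=5 Receivables=-49
After txn 4 (Dr Receivables, Cr Inventory, amount 200): Inventory=-156 Loans=5 Receivables=151
After txn 5 (Dr Inventory, Cr Loans, amount 108): Inventory=-48 Loans=-103 Receivables=151
After txn 6 (Dr Loans, Cr Receivables, amount 403): Inventory=-48 Loans=300 Receivables=-252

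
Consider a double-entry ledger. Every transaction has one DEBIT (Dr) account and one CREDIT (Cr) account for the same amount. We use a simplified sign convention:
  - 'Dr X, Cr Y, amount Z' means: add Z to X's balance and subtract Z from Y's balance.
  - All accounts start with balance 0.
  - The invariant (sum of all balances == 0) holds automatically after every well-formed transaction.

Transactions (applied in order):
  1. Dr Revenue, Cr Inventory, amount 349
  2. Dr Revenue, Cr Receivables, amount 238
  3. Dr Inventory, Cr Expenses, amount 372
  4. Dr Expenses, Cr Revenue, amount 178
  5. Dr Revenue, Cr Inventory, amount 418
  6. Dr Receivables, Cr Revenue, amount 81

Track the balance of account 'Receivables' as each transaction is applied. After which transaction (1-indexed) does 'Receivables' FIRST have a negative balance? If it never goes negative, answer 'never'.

After txn 1: Receivables=0
After txn 2: Receivables=-238

Answer: 2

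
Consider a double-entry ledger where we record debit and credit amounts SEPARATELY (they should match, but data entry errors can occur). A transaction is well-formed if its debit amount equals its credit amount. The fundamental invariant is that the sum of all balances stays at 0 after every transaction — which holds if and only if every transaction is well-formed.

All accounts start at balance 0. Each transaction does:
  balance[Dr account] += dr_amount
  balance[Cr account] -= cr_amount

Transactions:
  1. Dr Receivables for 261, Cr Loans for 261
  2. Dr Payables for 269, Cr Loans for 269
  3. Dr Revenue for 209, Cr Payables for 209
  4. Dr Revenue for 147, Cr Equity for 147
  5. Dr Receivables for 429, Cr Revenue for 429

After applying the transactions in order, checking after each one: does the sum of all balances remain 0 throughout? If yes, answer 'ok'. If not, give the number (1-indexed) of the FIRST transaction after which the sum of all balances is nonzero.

After txn 1: dr=261 cr=261 sum_balances=0
After txn 2: dr=269 cr=269 sum_balances=0
After txn 3: dr=209 cr=209 sum_balances=0
After txn 4: dr=147 cr=147 sum_balances=0
After txn 5: dr=429 cr=429 sum_balances=0

Answer: ok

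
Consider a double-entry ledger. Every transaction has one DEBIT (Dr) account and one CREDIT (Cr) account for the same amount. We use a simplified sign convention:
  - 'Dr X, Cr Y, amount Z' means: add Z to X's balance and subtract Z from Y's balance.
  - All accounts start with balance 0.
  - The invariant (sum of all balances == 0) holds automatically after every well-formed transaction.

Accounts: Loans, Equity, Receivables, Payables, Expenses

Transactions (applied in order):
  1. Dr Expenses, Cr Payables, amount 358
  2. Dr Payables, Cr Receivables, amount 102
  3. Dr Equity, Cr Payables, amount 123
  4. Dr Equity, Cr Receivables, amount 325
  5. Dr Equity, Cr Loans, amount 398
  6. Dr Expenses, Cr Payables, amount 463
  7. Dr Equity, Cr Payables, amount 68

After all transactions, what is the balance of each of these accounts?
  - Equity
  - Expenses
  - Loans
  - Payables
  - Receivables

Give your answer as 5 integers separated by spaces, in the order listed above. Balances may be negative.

After txn 1 (Dr Expenses, Cr Payables, amount 358): Expenses=358 Payables=-358
After txn 2 (Dr Payables, Cr Receivables, amount 102): Expenses=358 Payables=-256 Receivables=-102
After txn 3 (Dr Equity, Cr Payables, amount 123): Equity=123 Expenses=358 Payables=-379 Receivables=-102
After txn 4 (Dr Equity, Cr Receivables, amount 325): Equity=448 Expenses=358 Payables=-379 Receivables=-427
After txn 5 (Dr Equity, Cr Loans, amount 398): Equity=846 Expenses=358 Loans=-398 Payables=-379 Receivables=-427
After txn 6 (Dr Expenses, Cr Payables, amount 463): Equity=846 Expenses=821 Loans=-398 Payables=-842 Receivables=-427
After txn 7 (Dr Equity, Cr Payables, amount 68): Equity=914 Expenses=821 Loans=-398 Payables=-910 Receivables=-427

Answer: 914 821 -398 -910 -427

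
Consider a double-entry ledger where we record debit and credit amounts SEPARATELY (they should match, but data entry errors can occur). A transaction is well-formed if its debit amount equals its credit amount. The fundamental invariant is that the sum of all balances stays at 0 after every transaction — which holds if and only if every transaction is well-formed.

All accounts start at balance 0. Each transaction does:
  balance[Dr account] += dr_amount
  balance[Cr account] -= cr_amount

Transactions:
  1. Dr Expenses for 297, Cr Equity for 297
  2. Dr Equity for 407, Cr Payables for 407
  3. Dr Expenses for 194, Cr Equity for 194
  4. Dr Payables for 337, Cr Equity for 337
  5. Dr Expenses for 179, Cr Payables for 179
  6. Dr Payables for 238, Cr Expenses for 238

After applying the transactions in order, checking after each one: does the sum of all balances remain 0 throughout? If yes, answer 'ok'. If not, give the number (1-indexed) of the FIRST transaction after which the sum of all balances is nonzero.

Answer: ok

Derivation:
After txn 1: dr=297 cr=297 sum_balances=0
After txn 2: dr=407 cr=407 sum_balances=0
After txn 3: dr=194 cr=194 sum_balances=0
After txn 4: dr=337 cr=337 sum_balances=0
After txn 5: dr=179 cr=179 sum_balances=0
After txn 6: dr=238 cr=238 sum_balances=0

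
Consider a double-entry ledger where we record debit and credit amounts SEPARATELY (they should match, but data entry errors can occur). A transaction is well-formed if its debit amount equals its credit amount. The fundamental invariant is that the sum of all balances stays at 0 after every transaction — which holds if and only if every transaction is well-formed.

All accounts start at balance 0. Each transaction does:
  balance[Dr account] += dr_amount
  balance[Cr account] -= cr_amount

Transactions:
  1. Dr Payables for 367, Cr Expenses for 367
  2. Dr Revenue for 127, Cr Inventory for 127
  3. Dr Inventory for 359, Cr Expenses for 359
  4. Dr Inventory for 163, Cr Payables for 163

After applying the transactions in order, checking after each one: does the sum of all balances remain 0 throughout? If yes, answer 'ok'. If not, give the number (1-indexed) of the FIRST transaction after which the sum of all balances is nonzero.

Answer: ok

Derivation:
After txn 1: dr=367 cr=367 sum_balances=0
After txn 2: dr=127 cr=127 sum_balances=0
After txn 3: dr=359 cr=359 sum_balances=0
After txn 4: dr=163 cr=163 sum_balances=0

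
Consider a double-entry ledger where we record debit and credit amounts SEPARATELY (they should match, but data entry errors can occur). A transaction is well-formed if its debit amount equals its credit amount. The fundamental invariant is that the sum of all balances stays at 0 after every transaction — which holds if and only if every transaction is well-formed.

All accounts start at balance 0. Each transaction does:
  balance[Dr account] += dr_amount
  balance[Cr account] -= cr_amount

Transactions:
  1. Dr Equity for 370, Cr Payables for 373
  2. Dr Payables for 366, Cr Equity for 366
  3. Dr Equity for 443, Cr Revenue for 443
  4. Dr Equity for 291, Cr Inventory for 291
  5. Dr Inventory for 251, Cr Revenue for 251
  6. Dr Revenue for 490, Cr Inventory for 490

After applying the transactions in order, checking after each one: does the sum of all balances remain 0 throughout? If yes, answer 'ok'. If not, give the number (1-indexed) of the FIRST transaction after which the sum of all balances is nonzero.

After txn 1: dr=370 cr=373 sum_balances=-3
After txn 2: dr=366 cr=366 sum_balances=-3
After txn 3: dr=443 cr=443 sum_balances=-3
After txn 4: dr=291 cr=291 sum_balances=-3
After txn 5: dr=251 cr=251 sum_balances=-3
After txn 6: dr=490 cr=490 sum_balances=-3

Answer: 1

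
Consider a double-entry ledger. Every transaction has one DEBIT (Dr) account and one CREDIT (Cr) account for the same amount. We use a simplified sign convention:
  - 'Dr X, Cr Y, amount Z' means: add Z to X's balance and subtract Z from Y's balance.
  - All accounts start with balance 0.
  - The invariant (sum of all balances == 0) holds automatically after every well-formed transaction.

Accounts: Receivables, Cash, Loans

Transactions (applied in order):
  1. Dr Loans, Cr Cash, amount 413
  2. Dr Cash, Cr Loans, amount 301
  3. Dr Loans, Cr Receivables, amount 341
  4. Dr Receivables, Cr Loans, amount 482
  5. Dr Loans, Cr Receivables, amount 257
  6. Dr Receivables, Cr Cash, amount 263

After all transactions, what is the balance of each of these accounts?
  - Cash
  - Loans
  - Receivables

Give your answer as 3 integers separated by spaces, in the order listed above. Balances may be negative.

Answer: -375 228 147

Derivation:
After txn 1 (Dr Loans, Cr Cash, amount 413): Cash=-413 Loans=413
After txn 2 (Dr Cash, Cr Loans, amount 301): Cash=-112 Loans=112
After txn 3 (Dr Loans, Cr Receivables, amount 341): Cash=-112 Loans=453 Receivables=-341
After txn 4 (Dr Receivables, Cr Loans, amount 482): Cash=-112 Loans=-29 Receivables=141
After txn 5 (Dr Loans, Cr Receivables, amount 257): Cash=-112 Loans=228 Receivables=-116
After txn 6 (Dr Receivables, Cr Cash, amount 263): Cash=-375 Loans=228 Receivables=147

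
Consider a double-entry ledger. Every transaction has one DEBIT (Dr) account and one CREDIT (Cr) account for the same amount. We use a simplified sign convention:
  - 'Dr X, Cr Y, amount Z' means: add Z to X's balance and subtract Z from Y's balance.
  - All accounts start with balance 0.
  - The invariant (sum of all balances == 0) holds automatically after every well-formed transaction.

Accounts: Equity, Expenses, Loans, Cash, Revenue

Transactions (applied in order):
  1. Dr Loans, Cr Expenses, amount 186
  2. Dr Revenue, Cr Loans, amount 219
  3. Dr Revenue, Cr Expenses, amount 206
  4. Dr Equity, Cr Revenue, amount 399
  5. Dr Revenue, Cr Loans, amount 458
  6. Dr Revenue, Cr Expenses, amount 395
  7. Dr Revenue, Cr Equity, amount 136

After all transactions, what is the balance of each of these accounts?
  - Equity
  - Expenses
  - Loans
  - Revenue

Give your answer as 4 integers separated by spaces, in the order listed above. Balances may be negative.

Answer: 263 -787 -491 1015

Derivation:
After txn 1 (Dr Loans, Cr Expenses, amount 186): Expenses=-186 Loans=186
After txn 2 (Dr Revenue, Cr Loans, amount 219): Expenses=-186 Loans=-33 Revenue=219
After txn 3 (Dr Revenue, Cr Expenses, amount 206): Expenses=-392 Loans=-33 Revenue=425
After txn 4 (Dr Equity, Cr Revenue, amount 399): Equity=399 Expenses=-392 Loans=-33 Revenue=26
After txn 5 (Dr Revenue, Cr Loans, amount 458): Equity=399 Expenses=-392 Loans=-491 Revenue=484
After txn 6 (Dr Revenue, Cr Expenses, amount 395): Equity=399 Expenses=-787 Loans=-491 Revenue=879
After txn 7 (Dr Revenue, Cr Equity, amount 136): Equity=263 Expenses=-787 Loans=-491 Revenue=1015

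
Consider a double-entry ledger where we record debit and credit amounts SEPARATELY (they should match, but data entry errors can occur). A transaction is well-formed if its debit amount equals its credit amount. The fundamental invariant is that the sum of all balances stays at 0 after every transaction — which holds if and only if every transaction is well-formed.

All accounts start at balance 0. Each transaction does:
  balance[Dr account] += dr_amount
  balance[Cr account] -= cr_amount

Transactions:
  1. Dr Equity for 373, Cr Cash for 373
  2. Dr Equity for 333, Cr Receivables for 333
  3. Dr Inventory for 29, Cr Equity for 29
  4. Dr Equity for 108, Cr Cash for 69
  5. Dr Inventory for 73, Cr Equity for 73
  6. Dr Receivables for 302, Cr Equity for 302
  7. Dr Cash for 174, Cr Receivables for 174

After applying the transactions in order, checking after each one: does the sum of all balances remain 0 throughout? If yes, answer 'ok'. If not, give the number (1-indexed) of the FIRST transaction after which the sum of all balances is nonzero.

After txn 1: dr=373 cr=373 sum_balances=0
After txn 2: dr=333 cr=333 sum_balances=0
After txn 3: dr=29 cr=29 sum_balances=0
After txn 4: dr=108 cr=69 sum_balances=39
After txn 5: dr=73 cr=73 sum_balances=39
After txn 6: dr=302 cr=302 sum_balances=39
After txn 7: dr=174 cr=174 sum_balances=39

Answer: 4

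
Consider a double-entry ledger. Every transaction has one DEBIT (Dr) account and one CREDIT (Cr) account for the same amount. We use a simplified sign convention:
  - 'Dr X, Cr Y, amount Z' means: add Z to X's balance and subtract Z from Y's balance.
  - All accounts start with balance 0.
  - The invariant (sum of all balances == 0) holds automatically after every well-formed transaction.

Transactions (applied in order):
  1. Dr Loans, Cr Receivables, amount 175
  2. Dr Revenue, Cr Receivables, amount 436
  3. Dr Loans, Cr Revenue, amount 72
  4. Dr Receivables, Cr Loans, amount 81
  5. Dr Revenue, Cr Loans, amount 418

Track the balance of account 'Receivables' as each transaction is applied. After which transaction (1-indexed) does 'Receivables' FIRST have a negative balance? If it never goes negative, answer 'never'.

Answer: 1

Derivation:
After txn 1: Receivables=-175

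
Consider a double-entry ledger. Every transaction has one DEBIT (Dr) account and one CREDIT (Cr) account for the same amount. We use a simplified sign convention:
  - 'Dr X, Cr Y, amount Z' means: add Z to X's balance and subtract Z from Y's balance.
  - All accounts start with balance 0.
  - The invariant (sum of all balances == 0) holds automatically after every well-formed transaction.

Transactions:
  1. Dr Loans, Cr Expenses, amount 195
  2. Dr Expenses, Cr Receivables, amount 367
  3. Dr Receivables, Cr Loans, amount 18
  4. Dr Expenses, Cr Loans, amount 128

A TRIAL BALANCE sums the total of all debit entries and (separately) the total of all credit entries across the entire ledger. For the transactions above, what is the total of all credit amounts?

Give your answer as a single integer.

Answer: 708

Derivation:
Txn 1: credit+=195
Txn 2: credit+=367
Txn 3: credit+=18
Txn 4: credit+=128
Total credits = 708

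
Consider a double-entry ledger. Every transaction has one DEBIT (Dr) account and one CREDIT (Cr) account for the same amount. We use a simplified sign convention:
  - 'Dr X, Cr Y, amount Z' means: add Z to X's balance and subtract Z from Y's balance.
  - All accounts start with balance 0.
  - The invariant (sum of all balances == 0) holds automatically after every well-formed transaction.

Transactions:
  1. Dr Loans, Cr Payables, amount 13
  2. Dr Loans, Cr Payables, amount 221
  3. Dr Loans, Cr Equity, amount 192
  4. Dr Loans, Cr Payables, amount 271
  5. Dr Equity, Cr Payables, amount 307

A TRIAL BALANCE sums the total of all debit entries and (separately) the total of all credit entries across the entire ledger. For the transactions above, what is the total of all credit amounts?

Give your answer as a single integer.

Answer: 1004

Derivation:
Txn 1: credit+=13
Txn 2: credit+=221
Txn 3: credit+=192
Txn 4: credit+=271
Txn 5: credit+=307
Total credits = 1004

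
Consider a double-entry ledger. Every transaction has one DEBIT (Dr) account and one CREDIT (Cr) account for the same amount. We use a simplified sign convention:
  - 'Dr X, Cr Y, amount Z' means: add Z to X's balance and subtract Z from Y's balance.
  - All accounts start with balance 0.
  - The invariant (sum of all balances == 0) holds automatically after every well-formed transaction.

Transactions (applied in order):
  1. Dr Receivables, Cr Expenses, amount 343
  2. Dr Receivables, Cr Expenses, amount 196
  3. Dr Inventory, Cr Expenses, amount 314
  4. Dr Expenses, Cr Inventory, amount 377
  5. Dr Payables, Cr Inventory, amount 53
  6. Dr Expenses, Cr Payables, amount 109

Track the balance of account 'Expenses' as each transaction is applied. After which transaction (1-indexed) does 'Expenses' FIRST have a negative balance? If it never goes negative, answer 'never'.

Answer: 1

Derivation:
After txn 1: Expenses=-343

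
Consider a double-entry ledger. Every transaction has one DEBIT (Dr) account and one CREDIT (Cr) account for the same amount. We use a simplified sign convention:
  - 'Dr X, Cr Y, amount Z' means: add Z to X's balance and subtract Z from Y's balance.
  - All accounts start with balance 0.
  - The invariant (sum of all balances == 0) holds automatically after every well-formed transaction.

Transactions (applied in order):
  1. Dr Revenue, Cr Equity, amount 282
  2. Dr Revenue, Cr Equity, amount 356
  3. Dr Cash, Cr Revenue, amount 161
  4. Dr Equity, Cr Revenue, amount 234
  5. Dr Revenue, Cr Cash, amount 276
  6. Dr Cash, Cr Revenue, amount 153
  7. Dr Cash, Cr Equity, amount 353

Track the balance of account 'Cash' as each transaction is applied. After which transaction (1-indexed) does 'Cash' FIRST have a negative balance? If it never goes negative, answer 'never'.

Answer: 5

Derivation:
After txn 1: Cash=0
After txn 2: Cash=0
After txn 3: Cash=161
After txn 4: Cash=161
After txn 5: Cash=-115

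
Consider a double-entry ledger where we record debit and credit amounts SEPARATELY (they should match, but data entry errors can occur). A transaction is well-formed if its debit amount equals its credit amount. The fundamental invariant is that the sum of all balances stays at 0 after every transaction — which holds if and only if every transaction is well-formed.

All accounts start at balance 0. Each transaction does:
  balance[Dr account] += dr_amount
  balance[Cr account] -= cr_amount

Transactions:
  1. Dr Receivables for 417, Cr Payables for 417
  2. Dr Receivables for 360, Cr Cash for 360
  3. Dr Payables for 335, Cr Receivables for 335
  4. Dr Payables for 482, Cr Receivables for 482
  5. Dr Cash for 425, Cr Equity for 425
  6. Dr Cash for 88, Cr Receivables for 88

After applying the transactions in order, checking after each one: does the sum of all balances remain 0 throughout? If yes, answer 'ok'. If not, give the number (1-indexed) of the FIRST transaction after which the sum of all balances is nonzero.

Answer: ok

Derivation:
After txn 1: dr=417 cr=417 sum_balances=0
After txn 2: dr=360 cr=360 sum_balances=0
After txn 3: dr=335 cr=335 sum_balances=0
After txn 4: dr=482 cr=482 sum_balances=0
After txn 5: dr=425 cr=425 sum_balances=0
After txn 6: dr=88 cr=88 sum_balances=0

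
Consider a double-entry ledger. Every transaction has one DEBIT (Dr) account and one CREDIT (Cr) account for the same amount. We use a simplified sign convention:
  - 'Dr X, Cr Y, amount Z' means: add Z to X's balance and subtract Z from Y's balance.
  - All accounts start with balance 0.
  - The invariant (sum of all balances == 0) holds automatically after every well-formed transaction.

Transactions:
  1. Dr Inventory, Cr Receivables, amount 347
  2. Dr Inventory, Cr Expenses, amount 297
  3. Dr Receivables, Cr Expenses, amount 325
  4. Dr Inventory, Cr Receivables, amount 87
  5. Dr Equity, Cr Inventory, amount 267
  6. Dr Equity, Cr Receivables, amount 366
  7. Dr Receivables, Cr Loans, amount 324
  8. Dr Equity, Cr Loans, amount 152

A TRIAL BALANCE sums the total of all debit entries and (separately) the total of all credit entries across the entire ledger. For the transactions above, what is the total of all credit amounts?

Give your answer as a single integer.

Answer: 2165

Derivation:
Txn 1: credit+=347
Txn 2: credit+=297
Txn 3: credit+=325
Txn 4: credit+=87
Txn 5: credit+=267
Txn 6: credit+=366
Txn 7: credit+=324
Txn 8: credit+=152
Total credits = 2165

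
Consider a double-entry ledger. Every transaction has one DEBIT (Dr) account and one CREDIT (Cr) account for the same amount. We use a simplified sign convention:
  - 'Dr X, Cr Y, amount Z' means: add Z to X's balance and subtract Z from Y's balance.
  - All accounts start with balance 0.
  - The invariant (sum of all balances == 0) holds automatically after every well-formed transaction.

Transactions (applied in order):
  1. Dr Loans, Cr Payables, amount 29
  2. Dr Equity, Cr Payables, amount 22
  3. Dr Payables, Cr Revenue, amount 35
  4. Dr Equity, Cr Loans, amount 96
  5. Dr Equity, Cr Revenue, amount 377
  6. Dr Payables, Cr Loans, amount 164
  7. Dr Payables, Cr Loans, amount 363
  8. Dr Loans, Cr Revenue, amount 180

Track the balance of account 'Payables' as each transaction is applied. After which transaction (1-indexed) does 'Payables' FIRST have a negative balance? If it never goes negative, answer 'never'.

After txn 1: Payables=-29

Answer: 1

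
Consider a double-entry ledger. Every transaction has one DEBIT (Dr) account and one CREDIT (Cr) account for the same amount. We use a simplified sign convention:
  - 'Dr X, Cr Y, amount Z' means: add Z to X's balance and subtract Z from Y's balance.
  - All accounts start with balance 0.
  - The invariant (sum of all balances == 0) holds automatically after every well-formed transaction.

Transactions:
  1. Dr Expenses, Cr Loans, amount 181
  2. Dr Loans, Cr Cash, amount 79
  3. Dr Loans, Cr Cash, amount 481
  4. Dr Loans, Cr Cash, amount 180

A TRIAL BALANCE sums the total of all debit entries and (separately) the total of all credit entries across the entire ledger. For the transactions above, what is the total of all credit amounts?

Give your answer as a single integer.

Txn 1: credit+=181
Txn 2: credit+=79
Txn 3: credit+=481
Txn 4: credit+=180
Total credits = 921

Answer: 921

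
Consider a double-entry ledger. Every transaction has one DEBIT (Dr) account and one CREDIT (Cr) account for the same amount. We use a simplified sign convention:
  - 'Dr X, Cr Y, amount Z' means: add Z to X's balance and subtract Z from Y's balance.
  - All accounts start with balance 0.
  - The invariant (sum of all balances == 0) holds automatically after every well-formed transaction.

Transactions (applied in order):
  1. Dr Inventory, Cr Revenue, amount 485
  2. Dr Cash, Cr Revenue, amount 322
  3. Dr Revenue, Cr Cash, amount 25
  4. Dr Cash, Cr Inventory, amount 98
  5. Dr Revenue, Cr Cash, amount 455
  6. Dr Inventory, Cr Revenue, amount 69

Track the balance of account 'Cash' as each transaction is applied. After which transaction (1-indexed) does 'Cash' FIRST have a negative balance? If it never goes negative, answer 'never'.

Answer: 5

Derivation:
After txn 1: Cash=0
After txn 2: Cash=322
After txn 3: Cash=297
After txn 4: Cash=395
After txn 5: Cash=-60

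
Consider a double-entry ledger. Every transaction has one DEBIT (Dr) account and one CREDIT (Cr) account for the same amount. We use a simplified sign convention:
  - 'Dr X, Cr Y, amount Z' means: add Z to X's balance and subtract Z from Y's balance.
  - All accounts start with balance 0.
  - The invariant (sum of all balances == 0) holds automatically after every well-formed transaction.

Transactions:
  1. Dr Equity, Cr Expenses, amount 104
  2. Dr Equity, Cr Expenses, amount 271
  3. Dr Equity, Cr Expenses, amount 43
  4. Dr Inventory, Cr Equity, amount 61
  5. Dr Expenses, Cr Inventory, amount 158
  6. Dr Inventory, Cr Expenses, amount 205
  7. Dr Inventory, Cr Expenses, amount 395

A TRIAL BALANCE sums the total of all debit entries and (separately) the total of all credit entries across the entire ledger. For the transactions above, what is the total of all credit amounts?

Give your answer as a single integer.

Txn 1: credit+=104
Txn 2: credit+=271
Txn 3: credit+=43
Txn 4: credit+=61
Txn 5: credit+=158
Txn 6: credit+=205
Txn 7: credit+=395
Total credits = 1237

Answer: 1237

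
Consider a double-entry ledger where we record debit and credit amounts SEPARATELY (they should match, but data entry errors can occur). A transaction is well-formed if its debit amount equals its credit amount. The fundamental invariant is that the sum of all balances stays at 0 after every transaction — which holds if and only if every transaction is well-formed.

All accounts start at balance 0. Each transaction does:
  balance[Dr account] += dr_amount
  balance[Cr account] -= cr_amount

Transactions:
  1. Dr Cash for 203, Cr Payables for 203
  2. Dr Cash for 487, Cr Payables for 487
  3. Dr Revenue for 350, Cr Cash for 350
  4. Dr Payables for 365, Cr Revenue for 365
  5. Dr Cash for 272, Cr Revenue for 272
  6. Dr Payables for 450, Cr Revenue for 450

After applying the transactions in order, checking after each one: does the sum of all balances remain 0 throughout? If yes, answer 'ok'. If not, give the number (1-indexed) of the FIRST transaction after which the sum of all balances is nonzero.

After txn 1: dr=203 cr=203 sum_balances=0
After txn 2: dr=487 cr=487 sum_balances=0
After txn 3: dr=350 cr=350 sum_balances=0
After txn 4: dr=365 cr=365 sum_balances=0
After txn 5: dr=272 cr=272 sum_balances=0
After txn 6: dr=450 cr=450 sum_balances=0

Answer: ok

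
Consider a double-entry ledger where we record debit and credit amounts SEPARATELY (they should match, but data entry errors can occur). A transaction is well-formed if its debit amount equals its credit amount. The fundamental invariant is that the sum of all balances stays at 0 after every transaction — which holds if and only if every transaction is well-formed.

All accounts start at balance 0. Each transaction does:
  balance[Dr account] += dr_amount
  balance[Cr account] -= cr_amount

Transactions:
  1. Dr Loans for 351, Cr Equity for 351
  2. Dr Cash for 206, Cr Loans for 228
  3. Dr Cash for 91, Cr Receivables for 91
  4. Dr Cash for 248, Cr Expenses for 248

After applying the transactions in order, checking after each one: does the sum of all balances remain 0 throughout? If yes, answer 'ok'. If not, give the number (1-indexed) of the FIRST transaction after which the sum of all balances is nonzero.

Answer: 2

Derivation:
After txn 1: dr=351 cr=351 sum_balances=0
After txn 2: dr=206 cr=228 sum_balances=-22
After txn 3: dr=91 cr=91 sum_balances=-22
After txn 4: dr=248 cr=248 sum_balances=-22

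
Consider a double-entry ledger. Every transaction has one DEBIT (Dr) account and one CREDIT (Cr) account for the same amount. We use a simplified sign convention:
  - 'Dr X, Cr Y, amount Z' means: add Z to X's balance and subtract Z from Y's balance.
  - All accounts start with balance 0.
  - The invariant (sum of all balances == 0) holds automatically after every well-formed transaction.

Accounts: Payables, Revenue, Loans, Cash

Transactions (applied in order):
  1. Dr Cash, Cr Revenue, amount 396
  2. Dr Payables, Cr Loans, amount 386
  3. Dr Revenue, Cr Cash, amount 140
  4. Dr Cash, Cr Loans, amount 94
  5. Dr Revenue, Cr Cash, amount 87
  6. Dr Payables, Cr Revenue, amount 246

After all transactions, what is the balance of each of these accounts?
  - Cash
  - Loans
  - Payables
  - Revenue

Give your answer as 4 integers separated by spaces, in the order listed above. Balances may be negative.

Answer: 263 -480 632 -415

Derivation:
After txn 1 (Dr Cash, Cr Revenue, amount 396): Cash=396 Revenue=-396
After txn 2 (Dr Payables, Cr Loans, amount 386): Cash=396 Loans=-386 Payables=386 Revenue=-396
After txn 3 (Dr Revenue, Cr Cash, amount 140): Cash=256 Loans=-386 Payables=386 Revenue=-256
After txn 4 (Dr Cash, Cr Loans, amount 94): Cash=350 Loans=-480 Payables=386 Revenue=-256
After txn 5 (Dr Revenue, Cr Cash, amount 87): Cash=263 Loans=-480 Payables=386 Revenue=-169
After txn 6 (Dr Payables, Cr Revenue, amount 246): Cash=263 Loans=-480 Payables=632 Revenue=-415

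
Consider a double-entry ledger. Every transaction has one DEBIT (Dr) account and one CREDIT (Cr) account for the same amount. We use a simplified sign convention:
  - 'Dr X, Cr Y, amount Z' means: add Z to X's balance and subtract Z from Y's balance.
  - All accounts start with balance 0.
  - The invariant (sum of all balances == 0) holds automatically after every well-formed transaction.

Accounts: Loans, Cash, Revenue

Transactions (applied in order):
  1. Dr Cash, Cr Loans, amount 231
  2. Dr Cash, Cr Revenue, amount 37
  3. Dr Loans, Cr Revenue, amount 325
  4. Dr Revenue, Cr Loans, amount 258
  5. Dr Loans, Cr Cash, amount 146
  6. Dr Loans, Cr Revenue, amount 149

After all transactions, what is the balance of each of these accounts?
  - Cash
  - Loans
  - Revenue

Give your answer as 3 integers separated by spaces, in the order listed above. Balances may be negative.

Answer: 122 131 -253

Derivation:
After txn 1 (Dr Cash, Cr Loans, amount 231): Cash=231 Loans=-231
After txn 2 (Dr Cash, Cr Revenue, amount 37): Cash=268 Loans=-231 Revenue=-37
After txn 3 (Dr Loans, Cr Revenue, amount 325): Cash=268 Loans=94 Revenue=-362
After txn 4 (Dr Revenue, Cr Loans, amount 258): Cash=268 Loans=-164 Revenue=-104
After txn 5 (Dr Loans, Cr Cash, amount 146): Cash=122 Loans=-18 Revenue=-104
After txn 6 (Dr Loans, Cr Revenue, amount 149): Cash=122 Loans=131 Revenue=-253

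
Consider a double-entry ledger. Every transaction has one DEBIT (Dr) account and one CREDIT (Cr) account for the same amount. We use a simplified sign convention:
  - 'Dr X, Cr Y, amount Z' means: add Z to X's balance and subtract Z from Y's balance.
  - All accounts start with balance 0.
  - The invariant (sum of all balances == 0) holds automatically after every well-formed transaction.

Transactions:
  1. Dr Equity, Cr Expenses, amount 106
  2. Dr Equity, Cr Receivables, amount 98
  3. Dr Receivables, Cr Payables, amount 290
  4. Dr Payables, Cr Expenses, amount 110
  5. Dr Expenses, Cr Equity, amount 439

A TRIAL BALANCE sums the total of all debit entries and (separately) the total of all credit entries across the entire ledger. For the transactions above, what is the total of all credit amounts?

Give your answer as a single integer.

Txn 1: credit+=106
Txn 2: credit+=98
Txn 3: credit+=290
Txn 4: credit+=110
Txn 5: credit+=439
Total credits = 1043

Answer: 1043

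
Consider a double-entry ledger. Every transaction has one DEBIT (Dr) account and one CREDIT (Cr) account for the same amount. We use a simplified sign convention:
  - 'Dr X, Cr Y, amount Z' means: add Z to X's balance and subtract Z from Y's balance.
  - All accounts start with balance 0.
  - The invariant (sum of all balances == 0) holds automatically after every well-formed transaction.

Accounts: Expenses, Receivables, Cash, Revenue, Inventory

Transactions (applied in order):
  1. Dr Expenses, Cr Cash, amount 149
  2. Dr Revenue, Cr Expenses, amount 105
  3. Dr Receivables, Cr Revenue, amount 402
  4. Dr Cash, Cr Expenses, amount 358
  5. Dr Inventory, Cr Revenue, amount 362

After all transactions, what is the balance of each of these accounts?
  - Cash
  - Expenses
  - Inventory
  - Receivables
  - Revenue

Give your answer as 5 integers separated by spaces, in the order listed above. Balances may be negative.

After txn 1 (Dr Expenses, Cr Cash, amount 149): Cash=-149 Expenses=149
After txn 2 (Dr Revenue, Cr Expenses, amount 105): Cash=-149 Expenses=44 Revenue=105
After txn 3 (Dr Receivables, Cr Revenue, amount 402): Cash=-149 Expenses=44 Receivables=402 Revenue=-297
After txn 4 (Dr Cash, Cr Expenses, amount 358): Cash=209 Expenses=-314 Receivables=402 Revenue=-297
After txn 5 (Dr Inventory, Cr Revenue, amount 362): Cash=209 Expenses=-314 Inventory=362 Receivables=402 Revenue=-659

Answer: 209 -314 362 402 -659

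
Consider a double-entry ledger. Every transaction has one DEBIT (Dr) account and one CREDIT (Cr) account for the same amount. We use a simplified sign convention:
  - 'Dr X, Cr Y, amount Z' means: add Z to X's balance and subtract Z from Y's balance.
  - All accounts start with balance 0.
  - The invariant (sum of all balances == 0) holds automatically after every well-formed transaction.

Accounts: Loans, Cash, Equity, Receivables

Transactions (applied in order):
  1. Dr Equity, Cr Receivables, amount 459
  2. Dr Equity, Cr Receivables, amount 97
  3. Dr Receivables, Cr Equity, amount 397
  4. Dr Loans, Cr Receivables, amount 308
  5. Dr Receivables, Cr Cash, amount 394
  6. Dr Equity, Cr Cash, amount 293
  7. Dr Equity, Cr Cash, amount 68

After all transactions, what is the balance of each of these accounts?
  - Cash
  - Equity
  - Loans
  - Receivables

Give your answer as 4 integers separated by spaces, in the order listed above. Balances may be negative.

After txn 1 (Dr Equity, Cr Receivables, amount 459): Equity=459 Receivables=-459
After txn 2 (Dr Equity, Cr Receivables, amount 97): Equity=556 Receivables=-556
After txn 3 (Dr Receivables, Cr Equity, amount 397): Equity=159 Receivables=-159
After txn 4 (Dr Loans, Cr Receivables, amount 308): Equity=159 Loans=308 Receivables=-467
After txn 5 (Dr Receivables, Cr Cash, amount 394): Cash=-394 Equity=159 Loans=308 Receivables=-73
After txn 6 (Dr Equity, Cr Cash, amount 293): Cash=-687 Equity=452 Loans=308 Receivables=-73
After txn 7 (Dr Equity, Cr Cash, amount 68): Cash=-755 Equity=520 Loans=308 Receivables=-73

Answer: -755 520 308 -73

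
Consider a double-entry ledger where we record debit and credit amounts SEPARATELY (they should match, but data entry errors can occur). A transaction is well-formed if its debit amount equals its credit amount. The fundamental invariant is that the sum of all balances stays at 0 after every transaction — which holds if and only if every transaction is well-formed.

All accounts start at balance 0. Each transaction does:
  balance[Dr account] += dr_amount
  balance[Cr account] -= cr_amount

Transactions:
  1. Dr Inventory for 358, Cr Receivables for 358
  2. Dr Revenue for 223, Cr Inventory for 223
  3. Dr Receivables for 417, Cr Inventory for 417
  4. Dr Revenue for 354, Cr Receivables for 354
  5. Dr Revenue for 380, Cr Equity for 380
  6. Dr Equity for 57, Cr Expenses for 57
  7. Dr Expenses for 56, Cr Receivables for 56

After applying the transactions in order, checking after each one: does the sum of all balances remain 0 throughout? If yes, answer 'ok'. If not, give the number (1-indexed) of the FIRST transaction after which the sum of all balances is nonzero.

After txn 1: dr=358 cr=358 sum_balances=0
After txn 2: dr=223 cr=223 sum_balances=0
After txn 3: dr=417 cr=417 sum_balances=0
After txn 4: dr=354 cr=354 sum_balances=0
After txn 5: dr=380 cr=380 sum_balances=0
After txn 6: dr=57 cr=57 sum_balances=0
After txn 7: dr=56 cr=56 sum_balances=0

Answer: ok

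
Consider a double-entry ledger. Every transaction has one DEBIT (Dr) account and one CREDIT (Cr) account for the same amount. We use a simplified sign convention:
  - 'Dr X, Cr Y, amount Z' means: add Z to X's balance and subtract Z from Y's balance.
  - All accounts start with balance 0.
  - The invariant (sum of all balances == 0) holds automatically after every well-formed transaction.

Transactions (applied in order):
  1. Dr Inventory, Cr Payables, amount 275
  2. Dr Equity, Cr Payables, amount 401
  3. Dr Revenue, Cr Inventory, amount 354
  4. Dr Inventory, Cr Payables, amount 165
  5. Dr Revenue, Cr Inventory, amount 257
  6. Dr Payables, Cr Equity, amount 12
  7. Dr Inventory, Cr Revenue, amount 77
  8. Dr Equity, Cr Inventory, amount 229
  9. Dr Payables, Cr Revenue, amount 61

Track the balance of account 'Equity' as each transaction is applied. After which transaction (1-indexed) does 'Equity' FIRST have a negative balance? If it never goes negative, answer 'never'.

After txn 1: Equity=0
After txn 2: Equity=401
After txn 3: Equity=401
After txn 4: Equity=401
After txn 5: Equity=401
After txn 6: Equity=389
After txn 7: Equity=389
After txn 8: Equity=618
After txn 9: Equity=618

Answer: never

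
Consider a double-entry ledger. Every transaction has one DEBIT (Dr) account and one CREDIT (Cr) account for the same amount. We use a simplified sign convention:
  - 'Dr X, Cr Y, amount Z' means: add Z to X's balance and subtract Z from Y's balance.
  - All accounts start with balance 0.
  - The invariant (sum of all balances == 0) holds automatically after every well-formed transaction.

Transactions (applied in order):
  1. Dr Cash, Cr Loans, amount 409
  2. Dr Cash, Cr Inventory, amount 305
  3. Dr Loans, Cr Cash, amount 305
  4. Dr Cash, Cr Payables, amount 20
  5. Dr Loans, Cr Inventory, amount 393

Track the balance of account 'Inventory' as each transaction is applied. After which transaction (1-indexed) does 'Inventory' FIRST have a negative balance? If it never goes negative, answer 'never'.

Answer: 2

Derivation:
After txn 1: Inventory=0
After txn 2: Inventory=-305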